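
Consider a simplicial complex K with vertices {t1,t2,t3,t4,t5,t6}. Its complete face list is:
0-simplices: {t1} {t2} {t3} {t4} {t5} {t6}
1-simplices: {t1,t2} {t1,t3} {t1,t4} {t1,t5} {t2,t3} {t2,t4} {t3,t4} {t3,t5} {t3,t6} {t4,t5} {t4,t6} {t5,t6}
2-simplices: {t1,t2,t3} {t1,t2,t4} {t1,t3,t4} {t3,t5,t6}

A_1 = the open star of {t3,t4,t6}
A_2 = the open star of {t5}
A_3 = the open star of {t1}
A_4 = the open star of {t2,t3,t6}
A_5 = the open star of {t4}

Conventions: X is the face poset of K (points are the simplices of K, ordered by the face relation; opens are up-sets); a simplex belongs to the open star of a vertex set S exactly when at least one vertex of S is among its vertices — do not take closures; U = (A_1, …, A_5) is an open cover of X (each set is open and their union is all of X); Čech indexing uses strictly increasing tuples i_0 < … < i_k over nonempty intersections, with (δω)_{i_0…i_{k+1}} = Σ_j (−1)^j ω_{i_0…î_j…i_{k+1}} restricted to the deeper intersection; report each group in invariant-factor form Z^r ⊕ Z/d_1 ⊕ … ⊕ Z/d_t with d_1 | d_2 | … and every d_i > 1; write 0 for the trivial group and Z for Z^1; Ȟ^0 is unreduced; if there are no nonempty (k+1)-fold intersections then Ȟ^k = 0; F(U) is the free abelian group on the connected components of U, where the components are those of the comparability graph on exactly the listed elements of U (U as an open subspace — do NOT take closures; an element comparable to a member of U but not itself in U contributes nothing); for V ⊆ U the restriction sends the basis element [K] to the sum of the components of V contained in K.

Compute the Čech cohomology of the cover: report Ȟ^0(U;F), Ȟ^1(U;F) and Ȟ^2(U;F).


intersection data:
  A1={{t3},{t4},{t6},{t1,t3},{t1,t4},{t2,t3},{t2,t4},{t3,t4},{t3,t5},{t3,t6},{t4,t5},{t4,t6},{t5,t6},{t1,t2,t3},{t1,t2,t4},{t1,t3,t4},{t3,t5,t6}} A2={{t5},{t1,t5},{t3,t5},{t4,t5},{t5,t6},{t3,t5,t6}} A3={{t1},{t1,t2},{t1,t3},{t1,t4},{t1,t5},{t1,t2,t3},{t1,t2,t4},{t1,t3,t4}} A4={{t2},{t3},{t6},{t1,t2},{t1,t3},{t2,t3},{t2,t4},{t3,t4},{t3,t5},{t3,t6},{t4,t6},{t5,t6},{t1,t2,t3},{t1,t2,t4},{t1,t3,t4},{t3,t5,t6}} A5={{t4},{t1,t4},{t2,t4},{t3,t4},{t4,t5},{t4,t6},{t1,t2,t4},{t1,t3,t4}}
  A12={{t3,t5},{t4,t5},{t5,t6},{t3,t5,t6}} A13={{t1,t3},{t1,t4},{t1,t2,t3},{t1,t2,t4},{t1,t3,t4}} A14={{t3},{t6},{t1,t3},{t2,t3},{t2,t4},{t3,t4},{t3,t5},{t3,t6},{t4,t6},{t5,t6},{t1,t2,t3},{t1,t2,t4},{t1,t3,t4},{t3,t5,t6}} A15={{t4},{t1,t4},{t2,t4},{t3,t4},{t4,t5},{t4,t6},{t1,t2,t4},{t1,t3,t4}} A23={{t1,t5}} A24={{t3,t5},{t5,t6},{t3,t5,t6}} A25={{t4,t5}} A34={{t1,t2},{t1,t3},{t1,t2,t3},{t1,t2,t4},{t1,t3,t4}} A35={{t1,t4},{t1,t2,t4},{t1,t3,t4}} A45={{t2,t4},{t3,t4},{t4,t6},{t1,t2,t4},{t1,t3,t4}}
  A124={{t3,t5},{t5,t6},{t3,t5,t6}} A125={{t4,t5}} A134={{t1,t3},{t1,t2,t3},{t1,t2,t4},{t1,t3,t4}} A135={{t1,t4},{t1,t2,t4},{t1,t3,t4}} A145={{t2,t4},{t3,t4},{t4,t6},{t1,t2,t4},{t1,t3,t4}} A345={{t1,t2,t4},{t1,t3,t4}}
  A1345={{t1,t2,t4},{t1,t3,t4}}
components per intersection:
  A1: {{t3},{t4},{t6},{t1,t3},{t1,t4},{t2,t3},{t2,t4},{t3,t4},{t3,t5},{t3,t6},{t4,t5},{t4,t6},{t5,t6},{t1,t2,t3},{t1,t2,t4},{t1,t3,t4},{t3,t5,t6}}
  A2: {{t5},{t1,t5},{t3,t5},{t4,t5},{t5,t6},{t3,t5,t6}}
  A3: {{t1},{t1,t2},{t1,t3},{t1,t4},{t1,t5},{t1,t2,t3},{t1,t2,t4},{t1,t3,t4}}
  A4: {{t2},{t3},{t6},{t1,t2},{t1,t3},{t2,t3},{t2,t4},{t3,t4},{t3,t5},{t3,t6},{t4,t6},{t5,t6},{t1,t2,t3},{t1,t2,t4},{t1,t3,t4},{t3,t5,t6}}
  A5: {{t4},{t1,t4},{t2,t4},{t3,t4},{t4,t5},{t4,t6},{t1,t2,t4},{t1,t3,t4}}
  A12: {{t3,t5},{t5,t6},{t3,t5,t6}} {{t4,t5}}
  A13: {{t1,t3},{t1,t4},{t1,t2,t3},{t1,t2,t4},{t1,t3,t4}}
  A14: {{t3},{t6},{t1,t3},{t2,t3},{t3,t4},{t3,t5},{t3,t6},{t4,t6},{t5,t6},{t1,t2,t3},{t1,t3,t4},{t3,t5,t6}} {{t2,t4},{t1,t2,t4}}
  A15: {{t4},{t1,t4},{t2,t4},{t3,t4},{t4,t5},{t4,t6},{t1,t2,t4},{t1,t3,t4}}
  A23: {{t1,t5}}
  A24: {{t3,t5},{t5,t6},{t3,t5,t6}}
  A25: {{t4,t5}}
  A34: {{t1,t2},{t1,t3},{t1,t2,t3},{t1,t2,t4},{t1,t3,t4}}
  A35: {{t1,t4},{t1,t2,t4},{t1,t3,t4}}
  A45: {{t2,t4},{t1,t2,t4}} {{t3,t4},{t1,t3,t4}} {{t4,t6}}
  A124: {{t3,t5},{t5,t6},{t3,t5,t6}}
  A125: {{t4,t5}}
  A134: {{t1,t3},{t1,t2,t3},{t1,t3,t4}} {{t1,t2,t4}}
  A135: {{t1,t4},{t1,t2,t4},{t1,t3,t4}}
  A145: {{t2,t4},{t1,t2,t4}} {{t3,t4},{t1,t3,t4}} {{t4,t6}}
  A345: {{t1,t2,t4}} {{t1,t3,t4}}
  A1345: {{t1,t2,t4}} {{t1,t3,t4}}
C dims 5,14,10,2; δ0: rk 4, SNF 1^4; δ1: rk 8, SNF 1^8; δ2: rk 2, SNF 1^2
Ȟ^0 = (5 − 4) − 0 = 1, so Ȟ^0 ≅ Z
Ȟ^1 = (14 − 8) − 4 = 2, so Ȟ^1 ≅ Z^2
Ȟ^2 = (10 − 2) − 8 = 0, so Ȟ^2 ≅ 0

Ȟ^0 = Z, Ȟ^1 = Z^2 and Ȟ^2 = 0


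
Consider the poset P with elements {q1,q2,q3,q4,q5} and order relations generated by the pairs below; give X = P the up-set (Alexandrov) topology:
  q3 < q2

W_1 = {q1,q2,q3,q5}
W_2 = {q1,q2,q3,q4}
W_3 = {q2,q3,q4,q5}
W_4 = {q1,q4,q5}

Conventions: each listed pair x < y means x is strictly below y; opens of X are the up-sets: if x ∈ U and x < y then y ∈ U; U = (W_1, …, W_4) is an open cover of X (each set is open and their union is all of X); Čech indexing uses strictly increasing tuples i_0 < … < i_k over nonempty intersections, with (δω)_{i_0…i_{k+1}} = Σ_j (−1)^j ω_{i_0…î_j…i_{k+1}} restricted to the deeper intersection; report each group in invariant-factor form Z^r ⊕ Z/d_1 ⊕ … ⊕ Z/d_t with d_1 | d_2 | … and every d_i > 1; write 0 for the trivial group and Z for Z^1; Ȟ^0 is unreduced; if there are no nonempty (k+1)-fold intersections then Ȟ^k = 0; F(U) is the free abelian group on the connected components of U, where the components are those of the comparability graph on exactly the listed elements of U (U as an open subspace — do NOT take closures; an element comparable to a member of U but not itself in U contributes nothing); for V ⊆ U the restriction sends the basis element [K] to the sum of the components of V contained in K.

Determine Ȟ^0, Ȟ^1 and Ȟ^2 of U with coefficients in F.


Ȟ^0(U;F) ≅ Z^4, Ȟ^1(U;F) ≅ 0 and Ȟ^2(U;F) ≅ 0

cover nerve:
  W12={q1,q2,q3} W13={q2,q3,q5} W14={q1,q5} W23={q2,q3,q4} W24={q1,q4} W34={q4,q5}
  W123={q2,q3} W124={q1} W134={q5} W234={q4}
components per intersection:
  W1: {q1} {q2,q3} {q5}
  W2: {q1} {q2,q3} {q4}
  W3: {q2,q3} {q4} {q5}
  W4: {q1} {q4} {q5}
  W12: {q1} {q2,q3}
  W13: {q2,q3} {q5}
  W14: {q1} {q5}
  W23: {q2,q3} {q4}
  W24: {q1} {q4}
  W34: {q4} {q5}
  W123: {q2,q3}
  W124: {q1}
  W134: {q5}
  W234: {q4}
C dims 12,12,4; δ0: rk 8, SNF 1^8; δ1: rk 4, SNF 1^4
Ȟ^0: (12−8)−0=4 ⇒ Z^4
Ȟ^1: (12−4)−8=0 ⇒ 0
Ȟ^2: (4−0)−4=0 ⇒ 0


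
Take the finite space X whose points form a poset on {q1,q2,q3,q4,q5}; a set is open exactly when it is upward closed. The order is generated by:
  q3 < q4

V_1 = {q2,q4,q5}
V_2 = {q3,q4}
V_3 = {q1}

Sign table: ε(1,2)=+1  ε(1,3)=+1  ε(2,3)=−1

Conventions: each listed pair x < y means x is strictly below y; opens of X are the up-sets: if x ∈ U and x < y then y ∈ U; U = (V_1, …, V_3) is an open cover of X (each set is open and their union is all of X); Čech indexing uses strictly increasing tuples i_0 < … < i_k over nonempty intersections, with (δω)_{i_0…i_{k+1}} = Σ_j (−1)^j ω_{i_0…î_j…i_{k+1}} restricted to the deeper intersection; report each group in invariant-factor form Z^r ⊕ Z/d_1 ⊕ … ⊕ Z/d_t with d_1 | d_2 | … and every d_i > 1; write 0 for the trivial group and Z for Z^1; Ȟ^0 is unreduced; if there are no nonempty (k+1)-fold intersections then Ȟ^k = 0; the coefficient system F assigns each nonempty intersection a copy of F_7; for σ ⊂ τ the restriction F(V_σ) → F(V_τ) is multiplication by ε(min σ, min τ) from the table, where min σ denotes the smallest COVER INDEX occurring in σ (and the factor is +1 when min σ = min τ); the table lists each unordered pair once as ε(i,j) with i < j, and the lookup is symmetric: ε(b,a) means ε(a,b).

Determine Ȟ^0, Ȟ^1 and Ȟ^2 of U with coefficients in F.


intersection data:
  V12={q4}
C dims 3,1; δ0: rk_F7 1
Ȟ^0 = (3 − 1) − 0 = 2, so Ȟ^0 ≅ Z/7 ⊕ Z/7
Ȟ^1 = (1 − 0) − 1 = 0, so Ȟ^1 ≅ 0
Ȟ^2 = (0 − 0) − 0 = 0, so Ȟ^2 ≅ 0

Ȟ^0 ≅ Z/7 ⊕ Z/7,  Ȟ^1 ≅ 0,  Ȟ^2 ≅ 0


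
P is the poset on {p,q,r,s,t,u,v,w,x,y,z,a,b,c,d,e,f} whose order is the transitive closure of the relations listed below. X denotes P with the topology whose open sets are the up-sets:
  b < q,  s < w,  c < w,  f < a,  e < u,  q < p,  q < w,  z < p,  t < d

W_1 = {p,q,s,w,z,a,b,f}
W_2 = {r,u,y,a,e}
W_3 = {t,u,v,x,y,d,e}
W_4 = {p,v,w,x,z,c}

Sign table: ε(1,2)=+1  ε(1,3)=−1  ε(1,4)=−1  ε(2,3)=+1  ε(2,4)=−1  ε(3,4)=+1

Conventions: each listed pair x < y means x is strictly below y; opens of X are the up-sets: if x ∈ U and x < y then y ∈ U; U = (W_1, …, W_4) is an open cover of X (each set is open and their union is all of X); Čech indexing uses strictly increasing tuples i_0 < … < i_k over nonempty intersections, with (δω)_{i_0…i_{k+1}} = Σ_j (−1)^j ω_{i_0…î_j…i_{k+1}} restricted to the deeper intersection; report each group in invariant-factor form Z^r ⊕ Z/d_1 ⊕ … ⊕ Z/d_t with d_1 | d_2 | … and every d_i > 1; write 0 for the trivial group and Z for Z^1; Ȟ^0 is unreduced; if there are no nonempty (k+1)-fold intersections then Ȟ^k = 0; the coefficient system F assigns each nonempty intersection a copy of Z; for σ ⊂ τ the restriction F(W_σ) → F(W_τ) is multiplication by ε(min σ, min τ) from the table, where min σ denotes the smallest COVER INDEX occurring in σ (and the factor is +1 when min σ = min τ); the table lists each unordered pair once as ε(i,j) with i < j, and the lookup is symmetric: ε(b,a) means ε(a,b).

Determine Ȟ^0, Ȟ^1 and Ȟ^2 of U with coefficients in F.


Ȟ^0 ≅ 0, Ȟ^1 ≅ Z/2 and Ȟ^2 ≅ 0

intersection data:
  W12={a} W14={p,w,z} W23={u,y,e} W34={v,x}
C dims 4,4; δ0: rk 4, SNF 1^3·2
Ȟ^0 = (4 − 4) − 0 = 0, so Ȟ^0 ≅ 0
Ȟ^1 = (4 − 0) − 4 = 0 plus torsion [2], so Ȟ^1 ≅ Z/2
Ȟ^2 = (0 − 0) − 0 = 0, so Ȟ^2 ≅ 0


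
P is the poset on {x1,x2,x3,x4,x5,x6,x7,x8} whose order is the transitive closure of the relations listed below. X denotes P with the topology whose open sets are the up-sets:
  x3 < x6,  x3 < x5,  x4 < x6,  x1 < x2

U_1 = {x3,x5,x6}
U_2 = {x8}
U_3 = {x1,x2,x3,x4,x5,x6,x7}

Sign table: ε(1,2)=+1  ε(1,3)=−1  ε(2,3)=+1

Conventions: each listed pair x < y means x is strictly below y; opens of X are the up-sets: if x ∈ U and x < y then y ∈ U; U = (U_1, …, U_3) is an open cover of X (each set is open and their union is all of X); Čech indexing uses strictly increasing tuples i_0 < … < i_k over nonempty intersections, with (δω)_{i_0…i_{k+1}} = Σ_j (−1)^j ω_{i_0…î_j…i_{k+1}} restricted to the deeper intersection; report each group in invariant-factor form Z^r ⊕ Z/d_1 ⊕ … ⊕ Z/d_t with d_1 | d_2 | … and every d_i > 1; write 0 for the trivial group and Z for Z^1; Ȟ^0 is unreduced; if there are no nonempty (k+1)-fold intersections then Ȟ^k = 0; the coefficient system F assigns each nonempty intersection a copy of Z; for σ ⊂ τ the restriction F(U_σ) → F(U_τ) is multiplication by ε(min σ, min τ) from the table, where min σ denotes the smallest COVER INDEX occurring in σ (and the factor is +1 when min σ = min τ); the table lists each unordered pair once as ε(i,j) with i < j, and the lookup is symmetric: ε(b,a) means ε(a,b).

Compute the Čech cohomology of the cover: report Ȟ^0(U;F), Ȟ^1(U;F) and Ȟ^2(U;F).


Ȟ^0 = Z^2,  Ȟ^1 = 0,  Ȟ^2 = 0

nonempty overlaps:
  U13={x3,x5,x6}
C dims 3,1; δ0: rk 1, SNF 1^1
degree 0: 3−1−0 = 2 → Ȟ^0 ≅ Z^2
degree 1: 1−0−1 = 0 → Ȟ^1 ≅ 0
degree 2: 0−0−0 = 0 → Ȟ^2 ≅ 0


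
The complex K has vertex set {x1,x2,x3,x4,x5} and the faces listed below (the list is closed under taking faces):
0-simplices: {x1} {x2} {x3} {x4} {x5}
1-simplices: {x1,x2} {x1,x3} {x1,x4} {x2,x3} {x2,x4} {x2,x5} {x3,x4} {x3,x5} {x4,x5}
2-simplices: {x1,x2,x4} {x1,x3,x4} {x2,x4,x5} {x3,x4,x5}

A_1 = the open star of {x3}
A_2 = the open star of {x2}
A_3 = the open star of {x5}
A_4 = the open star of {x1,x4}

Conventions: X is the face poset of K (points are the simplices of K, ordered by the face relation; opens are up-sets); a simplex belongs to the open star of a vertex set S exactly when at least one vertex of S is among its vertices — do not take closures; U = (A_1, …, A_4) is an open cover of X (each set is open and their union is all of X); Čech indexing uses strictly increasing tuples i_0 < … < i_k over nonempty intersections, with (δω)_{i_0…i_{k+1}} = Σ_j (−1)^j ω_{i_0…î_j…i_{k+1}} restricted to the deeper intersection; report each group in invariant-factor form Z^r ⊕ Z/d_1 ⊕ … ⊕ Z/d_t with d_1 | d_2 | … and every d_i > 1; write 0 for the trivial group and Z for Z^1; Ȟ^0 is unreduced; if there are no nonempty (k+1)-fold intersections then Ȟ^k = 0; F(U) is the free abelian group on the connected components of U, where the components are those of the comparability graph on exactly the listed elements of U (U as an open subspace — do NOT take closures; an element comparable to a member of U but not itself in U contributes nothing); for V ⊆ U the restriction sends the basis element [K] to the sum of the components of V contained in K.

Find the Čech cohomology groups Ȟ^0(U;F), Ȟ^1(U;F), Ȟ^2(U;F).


Ȟ^0 = Z,  Ȟ^1 = Z,  Ȟ^2 = 0

cover nerve:
  A1={{x3},{x1,x3},{x2,x3},{x3,x4},{x3,x5},{x1,x3,x4},{x3,x4,x5}} A2={{x2},{x1,x2},{x2,x3},{x2,x4},{x2,x5},{x1,x2,x4},{x2,x4,x5}} A3={{x5},{x2,x5},{x3,x5},{x4,x5},{x2,x4,x5},{x3,x4,x5}} A4={{x1},{x4},{x1,x2},{x1,x3},{x1,x4},{x2,x4},{x3,x4},{x4,x5},{x1,x2,x4},{x1,x3,x4},{x2,x4,x5},{x3,x4,x5}}
  A12={{x2,x3}} A13={{x3,x5},{x3,x4,x5}} A14={{x1,x3},{x3,x4},{x1,x3,x4},{x3,x4,x5}} A23={{x2,x5},{x2,x4,x5}} A24={{x1,x2},{x2,x4},{x1,x2,x4},{x2,x4,x5}} A34={{x4,x5},{x2,x4,x5},{x3,x4,x5}}
  A134={{x3,x4,x5}} A234={{x2,x4,x5}}
components per intersection:
  A1: {{x3},{x1,x3},{x2,x3},{x3,x4},{x3,x5},{x1,x3,x4},{x3,x4,x5}}
  A2: {{x2},{x1,x2},{x2,x3},{x2,x4},{x2,x5},{x1,x2,x4},{x2,x4,x5}}
  A3: {{x5},{x2,x5},{x3,x5},{x4,x5},{x2,x4,x5},{x3,x4,x5}}
  A4: {{x1},{x4},{x1,x2},{x1,x3},{x1,x4},{x2,x4},{x3,x4},{x4,x5},{x1,x2,x4},{x1,x3,x4},{x2,x4,x5},{x3,x4,x5}}
  A12: {{x2,x3}}
  A13: {{x3,x5},{x3,x4,x5}}
  A14: {{x1,x3},{x3,x4},{x1,x3,x4},{x3,x4,x5}}
  A23: {{x2,x5},{x2,x4,x5}}
  A24: {{x1,x2},{x2,x4},{x1,x2,x4},{x2,x4,x5}}
  A34: {{x4,x5},{x2,x4,x5},{x3,x4,x5}}
  A134: {{x3,x4,x5}}
  A234: {{x2,x4,x5}}
C dims 4,6,2; δ0: rk 3, SNF 1^3; δ1: rk 2, SNF 1^2
Ȟ^0: (4−3)−0=1 ⇒ Z
Ȟ^1: (6−2)−3=1 ⇒ Z
Ȟ^2: (2−0)−2=0 ⇒ 0


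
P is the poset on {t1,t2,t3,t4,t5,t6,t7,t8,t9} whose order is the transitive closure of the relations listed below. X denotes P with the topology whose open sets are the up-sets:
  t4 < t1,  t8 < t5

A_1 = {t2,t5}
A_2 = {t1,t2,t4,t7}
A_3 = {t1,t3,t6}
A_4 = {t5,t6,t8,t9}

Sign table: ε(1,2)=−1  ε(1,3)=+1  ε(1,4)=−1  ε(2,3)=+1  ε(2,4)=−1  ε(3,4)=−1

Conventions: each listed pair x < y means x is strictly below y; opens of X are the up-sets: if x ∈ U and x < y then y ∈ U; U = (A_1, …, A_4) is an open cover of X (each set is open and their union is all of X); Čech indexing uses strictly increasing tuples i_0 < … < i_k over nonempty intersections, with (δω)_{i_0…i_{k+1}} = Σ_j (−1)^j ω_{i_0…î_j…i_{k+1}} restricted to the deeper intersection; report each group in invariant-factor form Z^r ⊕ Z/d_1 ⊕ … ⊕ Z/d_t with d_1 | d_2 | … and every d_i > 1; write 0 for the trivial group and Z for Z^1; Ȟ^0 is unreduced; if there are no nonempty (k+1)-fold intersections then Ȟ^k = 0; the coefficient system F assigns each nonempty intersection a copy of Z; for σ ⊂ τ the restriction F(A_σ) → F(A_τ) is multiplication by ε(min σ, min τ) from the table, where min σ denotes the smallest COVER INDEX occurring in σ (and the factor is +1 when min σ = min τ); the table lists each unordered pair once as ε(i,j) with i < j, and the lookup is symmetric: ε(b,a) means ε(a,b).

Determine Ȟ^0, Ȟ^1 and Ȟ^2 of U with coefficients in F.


intersection data:
  A12={t2} A14={t5} A23={t1} A34={t6}
C dims 4,4; δ0: rk 4, SNF 1^3·2
Ȟ^0 = (4 − 4) − 0 = 0, so Ȟ^0 ≅ 0
Ȟ^1 = (4 − 0) − 4 = 0 plus torsion [2], so Ȟ^1 ≅ Z/2
Ȟ^2 = (0 − 0) − 0 = 0, so Ȟ^2 ≅ 0

Ȟ^0(U;F) ≅ 0, Ȟ^1(U;F) ≅ Z/2 and Ȟ^2(U;F) ≅ 0


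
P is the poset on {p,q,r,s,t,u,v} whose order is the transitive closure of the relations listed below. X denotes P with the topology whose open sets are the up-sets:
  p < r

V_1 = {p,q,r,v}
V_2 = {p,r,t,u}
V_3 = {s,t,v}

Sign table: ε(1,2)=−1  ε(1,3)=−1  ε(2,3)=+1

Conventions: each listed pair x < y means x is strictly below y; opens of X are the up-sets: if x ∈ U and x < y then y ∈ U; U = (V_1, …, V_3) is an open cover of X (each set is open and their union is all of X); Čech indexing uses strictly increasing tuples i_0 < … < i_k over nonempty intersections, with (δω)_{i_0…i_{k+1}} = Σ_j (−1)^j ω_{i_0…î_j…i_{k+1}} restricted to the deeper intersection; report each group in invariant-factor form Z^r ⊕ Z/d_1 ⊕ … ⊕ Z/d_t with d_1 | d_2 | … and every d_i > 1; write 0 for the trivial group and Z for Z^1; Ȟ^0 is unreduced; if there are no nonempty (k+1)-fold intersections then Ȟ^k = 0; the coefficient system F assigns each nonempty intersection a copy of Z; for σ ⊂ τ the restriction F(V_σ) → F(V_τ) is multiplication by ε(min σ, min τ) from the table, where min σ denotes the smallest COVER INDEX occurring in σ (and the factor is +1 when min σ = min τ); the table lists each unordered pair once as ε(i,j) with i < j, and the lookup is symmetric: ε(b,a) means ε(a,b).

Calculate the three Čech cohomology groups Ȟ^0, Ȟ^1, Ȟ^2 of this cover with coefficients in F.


Ȟ^0 ≅ Z, Ȟ^1 ≅ Z, Ȟ^2 ≅ 0

intersection data:
  V12={p,r} V13={v} V23={t}
C dims 3,3; δ0: rk 2, SNF 1^2
Ȟ^0 = (3 − 2) − 0 = 1, so Ȟ^0 ≅ Z
Ȟ^1 = (3 − 0) − 2 = 1, so Ȟ^1 ≅ Z
Ȟ^2 = (0 − 0) − 0 = 0, so Ȟ^2 ≅ 0


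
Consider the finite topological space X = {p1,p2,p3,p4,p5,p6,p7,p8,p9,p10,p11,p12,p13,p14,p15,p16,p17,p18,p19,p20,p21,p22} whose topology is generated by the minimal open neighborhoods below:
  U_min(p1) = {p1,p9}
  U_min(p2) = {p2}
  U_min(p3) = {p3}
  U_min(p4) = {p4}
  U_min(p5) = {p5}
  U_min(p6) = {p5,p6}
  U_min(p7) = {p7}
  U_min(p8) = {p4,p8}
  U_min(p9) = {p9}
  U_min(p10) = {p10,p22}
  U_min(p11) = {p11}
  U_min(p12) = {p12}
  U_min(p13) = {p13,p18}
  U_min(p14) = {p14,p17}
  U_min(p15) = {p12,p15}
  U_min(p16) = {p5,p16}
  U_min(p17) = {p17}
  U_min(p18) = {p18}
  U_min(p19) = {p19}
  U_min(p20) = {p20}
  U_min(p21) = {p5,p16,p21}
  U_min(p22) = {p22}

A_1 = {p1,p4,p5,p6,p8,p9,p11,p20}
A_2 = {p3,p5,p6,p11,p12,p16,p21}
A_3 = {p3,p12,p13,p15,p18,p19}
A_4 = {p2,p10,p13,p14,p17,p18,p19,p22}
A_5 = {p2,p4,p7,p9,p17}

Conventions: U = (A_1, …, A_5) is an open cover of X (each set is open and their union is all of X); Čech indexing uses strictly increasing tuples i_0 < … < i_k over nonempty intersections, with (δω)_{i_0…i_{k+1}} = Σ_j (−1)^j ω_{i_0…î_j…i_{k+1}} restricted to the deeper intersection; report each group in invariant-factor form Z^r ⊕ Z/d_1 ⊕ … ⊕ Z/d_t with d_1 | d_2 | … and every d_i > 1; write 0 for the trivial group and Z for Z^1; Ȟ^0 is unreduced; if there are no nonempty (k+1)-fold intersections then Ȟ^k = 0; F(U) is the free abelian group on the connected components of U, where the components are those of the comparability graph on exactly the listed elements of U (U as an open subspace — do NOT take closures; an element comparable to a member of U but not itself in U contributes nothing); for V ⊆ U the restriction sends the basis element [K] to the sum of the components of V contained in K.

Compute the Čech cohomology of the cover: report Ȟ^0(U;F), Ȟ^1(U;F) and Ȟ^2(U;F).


nonempty overlaps:
  A12={p5,p6,p11} A15={p4,p9} A23={p3,p12} A34={p13,p18,p19} A45={p2,p17}
components per intersection:
  A1: {p1,p9} {p4,p8} {p5,p6} {p11} {p20}
  A2: {p3} {p5,p6,p16,p21} {p11} {p12}
  A3: {p3} {p12,p15} {p13,p18} {p19}
  A4: {p2} {p10,p22} {p13,p18} {p14,p17} {p19}
  A5: {p2} {p4} {p7} {p9} {p17}
  A12: {p5,p6} {p11}
  A15: {p4} {p9}
  A23: {p3} {p12}
  A34: {p13,p18} {p19}
  A45: {p2} {p17}
C dims 23,10; δ0: rk 10, SNF 1^10
degree 0: 23−10−0 = 13 → Ȟ^0 ≅ Z^13
degree 1: 10−0−10 = 0 → Ȟ^1 ≅ 0
degree 2: 0−0−0 = 0 → Ȟ^2 ≅ 0

Ȟ^0 ≅ Z^13, Ȟ^1 ≅ 0, Ȟ^2 ≅ 0


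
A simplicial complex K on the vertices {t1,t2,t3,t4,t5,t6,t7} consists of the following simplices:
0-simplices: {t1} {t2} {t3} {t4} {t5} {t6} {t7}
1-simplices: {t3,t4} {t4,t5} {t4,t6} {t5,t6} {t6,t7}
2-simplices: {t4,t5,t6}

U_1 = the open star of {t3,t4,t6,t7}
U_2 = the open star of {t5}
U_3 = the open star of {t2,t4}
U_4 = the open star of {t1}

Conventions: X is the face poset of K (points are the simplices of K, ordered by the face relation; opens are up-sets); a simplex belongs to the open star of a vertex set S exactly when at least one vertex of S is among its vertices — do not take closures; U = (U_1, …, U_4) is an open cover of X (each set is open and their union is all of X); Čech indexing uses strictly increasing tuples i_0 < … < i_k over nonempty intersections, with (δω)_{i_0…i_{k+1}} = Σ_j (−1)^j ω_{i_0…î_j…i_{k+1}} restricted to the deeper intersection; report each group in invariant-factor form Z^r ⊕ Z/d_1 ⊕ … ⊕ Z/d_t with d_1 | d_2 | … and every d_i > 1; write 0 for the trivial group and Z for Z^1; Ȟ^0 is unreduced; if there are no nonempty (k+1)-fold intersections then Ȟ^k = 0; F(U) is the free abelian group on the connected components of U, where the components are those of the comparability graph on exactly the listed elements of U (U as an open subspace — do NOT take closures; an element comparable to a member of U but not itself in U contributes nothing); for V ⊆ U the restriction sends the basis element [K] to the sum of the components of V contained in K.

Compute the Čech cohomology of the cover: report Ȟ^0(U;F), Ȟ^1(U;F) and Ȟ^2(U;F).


nerve of the cover:
  U1={{t3},{t4},{t6},{t7},{t3,t4},{t4,t5},{t4,t6},{t5,t6},{t6,t7},{t4,t5,t6}} U2={{t5},{t4,t5},{t5,t6},{t4,t5,t6}} U3={{t2},{t4},{t3,t4},{t4,t5},{t4,t6},{t4,t5,t6}} U4={{t1}}
  U12={{t4,t5},{t5,t6},{t4,t5,t6}} U13={{t4},{t3,t4},{t4,t5},{t4,t6},{t4,t5,t6}} U23={{t4,t5},{t4,t5,t6}}
  U123={{t4,t5},{t4,t5,t6}}
components per intersection:
  U1: {{t3},{t4},{t6},{t7},{t3,t4},{t4,t5},{t4,t6},{t5,t6},{t6,t7},{t4,t5,t6}}
  U2: {{t5},{t4,t5},{t5,t6},{t4,t5,t6}}
  U3: {{t2}} {{t4},{t3,t4},{t4,t5},{t4,t6},{t4,t5,t6}}
  U4: {{t1}}
  U12: {{t4,t5},{t5,t6},{t4,t5,t6}}
  U13: {{t4},{t3,t4},{t4,t5},{t4,t6},{t4,t5,t6}}
  U23: {{t4,t5},{t4,t5,t6}}
  U123: {{t4,t5},{t4,t5,t6}}
C dims 5,3,1; δ0: rk 2, SNF 1^2; δ1: rk 1, SNF 1^1
Ȟ^0 = (5 − 2) − 0 = 3, so Ȟ^0 ≅ Z^3
Ȟ^1 = (3 − 1) − 2 = 0, so Ȟ^1 ≅ 0
Ȟ^2 = (1 − 0) − 1 = 0, so Ȟ^2 ≅ 0

Ȟ^0 ≅ Z^3; Ȟ^1 ≅ 0; Ȟ^2 ≅ 0


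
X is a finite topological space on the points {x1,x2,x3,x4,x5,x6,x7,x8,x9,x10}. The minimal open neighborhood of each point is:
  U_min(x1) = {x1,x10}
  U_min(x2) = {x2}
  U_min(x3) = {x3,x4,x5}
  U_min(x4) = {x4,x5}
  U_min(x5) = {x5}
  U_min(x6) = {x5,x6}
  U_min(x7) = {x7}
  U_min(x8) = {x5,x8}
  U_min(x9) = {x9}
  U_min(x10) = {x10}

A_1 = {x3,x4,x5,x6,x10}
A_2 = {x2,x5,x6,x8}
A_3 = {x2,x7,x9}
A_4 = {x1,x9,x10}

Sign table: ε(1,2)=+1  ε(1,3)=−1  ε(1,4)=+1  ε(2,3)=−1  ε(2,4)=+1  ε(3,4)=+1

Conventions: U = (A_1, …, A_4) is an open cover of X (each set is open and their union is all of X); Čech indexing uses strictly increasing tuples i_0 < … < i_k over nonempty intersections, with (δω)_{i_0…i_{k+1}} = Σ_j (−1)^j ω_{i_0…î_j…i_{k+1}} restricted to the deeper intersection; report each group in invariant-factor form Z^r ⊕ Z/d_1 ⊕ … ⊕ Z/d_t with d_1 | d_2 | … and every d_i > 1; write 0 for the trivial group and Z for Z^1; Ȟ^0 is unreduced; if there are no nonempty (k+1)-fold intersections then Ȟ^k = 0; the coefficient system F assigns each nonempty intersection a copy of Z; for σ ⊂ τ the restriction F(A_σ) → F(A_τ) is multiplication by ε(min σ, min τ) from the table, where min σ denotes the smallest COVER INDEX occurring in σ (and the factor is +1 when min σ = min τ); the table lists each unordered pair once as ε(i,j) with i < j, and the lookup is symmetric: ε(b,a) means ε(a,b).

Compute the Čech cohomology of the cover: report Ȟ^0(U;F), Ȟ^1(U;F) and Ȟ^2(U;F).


Ȟ^0(U;F) ≅ 0, Ȟ^1(U;F) ≅ Z/2 and Ȟ^2(U;F) ≅ 0

nerve of the cover:
  A12={x5,x6} A14={x10} A23={x2} A34={x9}
C dims 4,4; δ0: rk 4, SNF 1^3·2
Ȟ^0 = (4 − 4) − 0 = 0, so Ȟ^0 ≅ 0
Ȟ^1 = (4 − 0) − 4 = 0 plus torsion [2], so Ȟ^1 ≅ Z/2
Ȟ^2 = (0 − 0) − 0 = 0, so Ȟ^2 ≅ 0


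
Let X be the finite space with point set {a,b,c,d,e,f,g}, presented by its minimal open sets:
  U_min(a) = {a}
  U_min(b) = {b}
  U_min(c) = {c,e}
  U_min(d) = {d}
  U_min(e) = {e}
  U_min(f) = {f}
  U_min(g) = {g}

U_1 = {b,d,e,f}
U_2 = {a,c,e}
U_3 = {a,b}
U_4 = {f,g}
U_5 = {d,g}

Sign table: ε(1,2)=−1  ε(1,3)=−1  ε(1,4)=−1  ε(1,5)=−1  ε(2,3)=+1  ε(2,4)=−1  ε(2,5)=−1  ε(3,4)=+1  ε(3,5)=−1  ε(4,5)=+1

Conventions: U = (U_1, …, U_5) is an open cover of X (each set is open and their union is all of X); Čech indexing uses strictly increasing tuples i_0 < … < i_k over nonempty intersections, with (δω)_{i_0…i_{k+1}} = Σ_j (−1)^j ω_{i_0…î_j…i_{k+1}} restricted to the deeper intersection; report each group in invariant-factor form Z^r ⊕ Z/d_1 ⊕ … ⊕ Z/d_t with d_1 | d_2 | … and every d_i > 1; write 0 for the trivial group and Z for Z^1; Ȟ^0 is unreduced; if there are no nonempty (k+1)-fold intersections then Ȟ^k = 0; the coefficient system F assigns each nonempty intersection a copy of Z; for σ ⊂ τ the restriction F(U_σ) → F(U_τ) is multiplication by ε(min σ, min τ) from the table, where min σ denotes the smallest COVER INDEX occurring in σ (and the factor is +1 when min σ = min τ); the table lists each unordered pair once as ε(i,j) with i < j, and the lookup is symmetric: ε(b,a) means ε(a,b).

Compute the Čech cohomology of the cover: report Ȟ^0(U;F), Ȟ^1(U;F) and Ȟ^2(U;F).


nerve simplices:
  U12={e} U13={b} U14={f} U15={d} U23={a} U45={g}
C dims 5,6; δ0: rk 4, SNF 1^4
degree 0: 5−4−0 = 1 → Ȟ^0 ≅ Z
degree 1: 6−0−4 = 2 → Ȟ^1 ≅ Z^2
degree 2: 0−0−0 = 0 → Ȟ^2 ≅ 0

Ȟ^0 ≅ Z,  Ȟ^1 ≅ Z^2,  Ȟ^2 ≅ 0


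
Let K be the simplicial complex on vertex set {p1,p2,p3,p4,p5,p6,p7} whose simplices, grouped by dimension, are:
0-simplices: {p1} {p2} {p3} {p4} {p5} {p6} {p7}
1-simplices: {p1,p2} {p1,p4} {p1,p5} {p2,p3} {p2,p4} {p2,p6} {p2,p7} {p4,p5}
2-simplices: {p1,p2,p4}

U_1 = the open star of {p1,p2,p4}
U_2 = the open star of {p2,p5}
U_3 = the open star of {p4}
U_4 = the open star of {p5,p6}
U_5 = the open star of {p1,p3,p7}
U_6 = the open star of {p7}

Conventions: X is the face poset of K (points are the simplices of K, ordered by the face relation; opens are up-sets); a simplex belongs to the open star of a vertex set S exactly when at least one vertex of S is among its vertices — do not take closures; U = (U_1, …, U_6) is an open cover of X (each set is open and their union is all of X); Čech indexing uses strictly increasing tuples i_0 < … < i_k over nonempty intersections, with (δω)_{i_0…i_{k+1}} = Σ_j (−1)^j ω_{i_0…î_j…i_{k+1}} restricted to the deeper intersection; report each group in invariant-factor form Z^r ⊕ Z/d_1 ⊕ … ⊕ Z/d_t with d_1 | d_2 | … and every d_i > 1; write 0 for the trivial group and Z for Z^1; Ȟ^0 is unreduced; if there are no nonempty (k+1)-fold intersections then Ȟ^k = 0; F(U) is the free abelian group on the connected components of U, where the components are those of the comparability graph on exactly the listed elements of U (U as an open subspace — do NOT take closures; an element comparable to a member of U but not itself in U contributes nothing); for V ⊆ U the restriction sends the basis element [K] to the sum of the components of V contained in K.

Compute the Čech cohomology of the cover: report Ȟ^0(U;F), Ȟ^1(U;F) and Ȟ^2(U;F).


cover nerve:
  U1={{p1},{p2},{p4},{p1,p2},{p1,p4},{p1,p5},{p2,p3},{p2,p4},{p2,p6},{p2,p7},{p4,p5},{p1,p2,p4}} U2={{p2},{p5},{p1,p2},{p1,p5},{p2,p3},{p2,p4},{p2,p6},{p2,p7},{p4,p5},{p1,p2,p4}} U3={{p4},{p1,p4},{p2,p4},{p4,p5},{p1,p2,p4}} U4={{p5},{p6},{p1,p5},{p2,p6},{p4,p5}} U5={{p1},{p3},{p7},{p1,p2},{p1,p4},{p1,p5},{p2,p3},{p2,p7},{p1,p2,p4}} U6={{p7},{p2,p7}}
  U12={{p2},{p1,p2},{p1,p5},{p2,p3},{p2,p4},{p2,p6},{p2,p7},{p4,p5},{p1,p2,p4}} U13={{p4},{p1,p4},{p2,p4},{p4,p5},{p1,p2,p4}} U14={{p1,p5},{p2,p6},{p4,p5}} U15={{p1},{p1,p2},{p1,p4},{p1,p5},{p2,p3},{p2,p7},{p1,p2,p4}} U16={{p2,p7}} U23={{p2,p4},{p4,p5},{p1,p2,p4}} U24={{p5},{p1,p5},{p2,p6},{p4,p5}} U25={{p1,p2},{p1,p5},{p2,p3},{p2,p7},{p1,p2,p4}} U26={{p2,p7}} U34={{p4,p5}} U35={{p1,p4},{p1,p2,p4}} U45={{p1,p5}} U56={{p7},{p2,p7}}
  U123={{p2,p4},{p4,p5},{p1,p2,p4}} U124={{p1,p5},{p2,p6},{p4,p5}} U125={{p1,p2},{p1,p5},{p2,p3},{p2,p7},{p1,p2,p4}} U126={{p2,p7}} U134={{p4,p5}} U135={{p1,p4},{p1,p2,p4}} U145={{p1,p5}} U156={{p2,p7}} U234={{p4,p5}} U235={{p1,p2,p4}} U245={{p1,p5}} U256={{p2,p7}}
  U1234={{p4,p5}} U1235={{p1,p2,p4}} U1245={{p1,p5}} U1256={{p2,p7}}
components per intersection:
  U1: {{p1},{p2},{p4},{p1,p2},{p1,p4},{p1,p5},{p2,p3},{p2,p4},{p2,p6},{p2,p7},{p4,p5},{p1,p2,p4}}
  U2: {{p2},{p1,p2},{p2,p3},{p2,p4},{p2,p6},{p2,p7},{p1,p2,p4}} {{p5},{p1,p5},{p4,p5}}
  U3: {{p4},{p1,p4},{p2,p4},{p4,p5},{p1,p2,p4}}
  U4: {{p5},{p1,p5},{p4,p5}} {{p6},{p2,p6}}
  U5: {{p1},{p1,p2},{p1,p4},{p1,p5},{p1,p2,p4}} {{p3},{p2,p3}} {{p7},{p2,p7}}
  U6: {{p7},{p2,p7}}
  U12: {{p2},{p1,p2},{p2,p3},{p2,p4},{p2,p6},{p2,p7},{p1,p2,p4}} {{p1,p5}} {{p4,p5}}
  U13: {{p4},{p1,p4},{p2,p4},{p4,p5},{p1,p2,p4}}
  U14: {{p1,p5}} {{p2,p6}} {{p4,p5}}
  U15: {{p1},{p1,p2},{p1,p4},{p1,p5},{p1,p2,p4}} {{p2,p3}} {{p2,p7}}
  U16: {{p2,p7}}
  U23: {{p2,p4},{p1,p2,p4}} {{p4,p5}}
  U24: {{p5},{p1,p5},{p4,p5}} {{p2,p6}}
  U25: {{p1,p2},{p1,p2,p4}} {{p1,p5}} {{p2,p3}} {{p2,p7}}
  U26: {{p2,p7}}
  U34: {{p4,p5}}
  U35: {{p1,p4},{p1,p2,p4}}
  U45: {{p1,p5}}
  U56: {{p7},{p2,p7}}
  U123: {{p2,p4},{p1,p2,p4}} {{p4,p5}}
  U124: {{p1,p5}} {{p2,p6}} {{p4,p5}}
  U125: {{p1,p2},{p1,p2,p4}} {{p1,p5}} {{p2,p3}} {{p2,p7}}
  U126: {{p2,p7}}
  U134: {{p4,p5}}
  U135: {{p1,p4},{p1,p2,p4}}
  U145: {{p1,p5}}
  U156: {{p2,p7}}
  U234: {{p4,p5}}
  U235: {{p1,p2,p4}}
  U245: {{p1,p5}}
  U256: {{p2,p7}}
  U1234: {{p4,p5}}
  U1235: {{p1,p2,p4}}
  U1245: {{p1,p5}}
  U1256: {{p2,p7}}
C dims 10,24,18,4; δ0: rk 9, SNF 1^9; δ1: rk 14, SNF 1^14; δ2: rk 4, SNF 1^4
Ȟ^0: (10−9)−0=1 ⇒ Z
Ȟ^1: (24−14)−9=1 ⇒ Z
Ȟ^2: (18−4)−14=0 ⇒ 0

Ȟ^0(U;F) ≅ Z, Ȟ^1(U;F) ≅ Z, Ȟ^2(U;F) ≅ 0


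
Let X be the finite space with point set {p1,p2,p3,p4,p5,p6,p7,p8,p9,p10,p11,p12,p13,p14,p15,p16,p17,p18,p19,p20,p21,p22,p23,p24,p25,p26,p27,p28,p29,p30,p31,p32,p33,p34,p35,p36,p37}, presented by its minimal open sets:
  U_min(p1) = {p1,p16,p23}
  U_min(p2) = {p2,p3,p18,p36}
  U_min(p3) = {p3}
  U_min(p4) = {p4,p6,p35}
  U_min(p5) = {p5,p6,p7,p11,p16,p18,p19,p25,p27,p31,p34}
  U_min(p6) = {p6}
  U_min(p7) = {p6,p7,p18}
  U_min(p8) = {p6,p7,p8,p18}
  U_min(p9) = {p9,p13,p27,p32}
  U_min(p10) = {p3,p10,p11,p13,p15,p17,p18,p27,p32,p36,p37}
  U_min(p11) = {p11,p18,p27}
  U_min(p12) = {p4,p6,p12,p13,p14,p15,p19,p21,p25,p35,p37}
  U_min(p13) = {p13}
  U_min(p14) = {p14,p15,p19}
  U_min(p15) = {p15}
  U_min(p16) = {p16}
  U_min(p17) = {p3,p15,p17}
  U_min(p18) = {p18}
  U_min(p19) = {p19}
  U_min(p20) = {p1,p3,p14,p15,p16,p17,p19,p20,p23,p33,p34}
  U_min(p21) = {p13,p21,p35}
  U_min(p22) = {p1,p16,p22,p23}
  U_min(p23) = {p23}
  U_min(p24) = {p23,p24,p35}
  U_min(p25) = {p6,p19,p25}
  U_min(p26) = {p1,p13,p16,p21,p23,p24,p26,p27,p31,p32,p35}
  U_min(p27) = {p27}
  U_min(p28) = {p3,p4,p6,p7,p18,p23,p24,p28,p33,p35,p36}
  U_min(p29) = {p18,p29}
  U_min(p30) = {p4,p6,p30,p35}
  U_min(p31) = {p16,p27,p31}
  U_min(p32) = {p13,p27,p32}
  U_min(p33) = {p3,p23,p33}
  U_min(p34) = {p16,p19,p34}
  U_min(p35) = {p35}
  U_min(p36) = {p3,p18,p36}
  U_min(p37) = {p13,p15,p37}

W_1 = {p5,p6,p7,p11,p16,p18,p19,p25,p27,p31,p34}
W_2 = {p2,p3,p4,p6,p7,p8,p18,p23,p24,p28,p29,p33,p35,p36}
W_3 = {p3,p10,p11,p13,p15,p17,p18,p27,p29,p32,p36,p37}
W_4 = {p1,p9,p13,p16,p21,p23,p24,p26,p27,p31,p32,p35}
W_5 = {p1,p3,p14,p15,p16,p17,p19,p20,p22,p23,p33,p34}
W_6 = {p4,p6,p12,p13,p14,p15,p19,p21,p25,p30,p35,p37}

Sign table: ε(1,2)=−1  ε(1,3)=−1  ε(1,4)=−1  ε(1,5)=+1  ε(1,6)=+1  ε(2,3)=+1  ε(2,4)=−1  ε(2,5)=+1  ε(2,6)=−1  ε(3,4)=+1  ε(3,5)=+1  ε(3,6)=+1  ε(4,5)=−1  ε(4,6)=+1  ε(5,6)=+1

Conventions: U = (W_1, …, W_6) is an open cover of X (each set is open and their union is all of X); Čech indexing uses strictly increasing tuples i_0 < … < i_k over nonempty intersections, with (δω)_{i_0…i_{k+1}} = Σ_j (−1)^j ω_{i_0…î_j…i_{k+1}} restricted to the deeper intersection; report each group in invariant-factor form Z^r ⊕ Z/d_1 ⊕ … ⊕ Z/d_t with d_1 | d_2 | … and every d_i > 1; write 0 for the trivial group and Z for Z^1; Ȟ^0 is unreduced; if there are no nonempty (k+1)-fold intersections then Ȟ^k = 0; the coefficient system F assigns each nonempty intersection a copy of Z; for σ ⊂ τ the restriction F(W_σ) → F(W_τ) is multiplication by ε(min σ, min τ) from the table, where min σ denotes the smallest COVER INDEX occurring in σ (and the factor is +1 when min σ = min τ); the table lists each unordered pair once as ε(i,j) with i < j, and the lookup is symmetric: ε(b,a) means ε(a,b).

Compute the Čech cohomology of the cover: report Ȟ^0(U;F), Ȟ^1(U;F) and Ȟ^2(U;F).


Ȟ^0(U;F) ≅ 0,  Ȟ^1(U;F) ≅ Z/2,  Ȟ^2(U;F) ≅ Z

nerve simplices:
  W12={p6,p7,p18} W13={p11,p18,p27} W14={p16,p27,p31} W15={p16,p19,p34} W16={p6,p19,p25} W23={p3,p18,p29,p36} W24={p23,p24,p35} W25={p3,p23,p33} W26={p4,p6,p35} W34={p13,p27,p32} W35={p3,p15,p17} W36={p13,p15,p37} W45={p1,p16,p23} W46={p13,p21,p35} W56={p14,p15,p19}
  W123={p18} W126={p6} W134={p27} W145={p16} W156={p19} W235={p3} W245={p23} W246={p35} W346={p13} W356={p15}
C dims 6,15,10; δ0: rk 6, SNF 1^5·2; δ1: rk 9, SNF 1^9
degree 0: 6−6−0 = 0 → Ȟ^0 ≅ 0
degree 1: 15−9−6 = 0 plus torsion [2] → Ȟ^1 ≅ Z/2
degree 2: 10−0−9 = 1 → Ȟ^2 ≅ Z


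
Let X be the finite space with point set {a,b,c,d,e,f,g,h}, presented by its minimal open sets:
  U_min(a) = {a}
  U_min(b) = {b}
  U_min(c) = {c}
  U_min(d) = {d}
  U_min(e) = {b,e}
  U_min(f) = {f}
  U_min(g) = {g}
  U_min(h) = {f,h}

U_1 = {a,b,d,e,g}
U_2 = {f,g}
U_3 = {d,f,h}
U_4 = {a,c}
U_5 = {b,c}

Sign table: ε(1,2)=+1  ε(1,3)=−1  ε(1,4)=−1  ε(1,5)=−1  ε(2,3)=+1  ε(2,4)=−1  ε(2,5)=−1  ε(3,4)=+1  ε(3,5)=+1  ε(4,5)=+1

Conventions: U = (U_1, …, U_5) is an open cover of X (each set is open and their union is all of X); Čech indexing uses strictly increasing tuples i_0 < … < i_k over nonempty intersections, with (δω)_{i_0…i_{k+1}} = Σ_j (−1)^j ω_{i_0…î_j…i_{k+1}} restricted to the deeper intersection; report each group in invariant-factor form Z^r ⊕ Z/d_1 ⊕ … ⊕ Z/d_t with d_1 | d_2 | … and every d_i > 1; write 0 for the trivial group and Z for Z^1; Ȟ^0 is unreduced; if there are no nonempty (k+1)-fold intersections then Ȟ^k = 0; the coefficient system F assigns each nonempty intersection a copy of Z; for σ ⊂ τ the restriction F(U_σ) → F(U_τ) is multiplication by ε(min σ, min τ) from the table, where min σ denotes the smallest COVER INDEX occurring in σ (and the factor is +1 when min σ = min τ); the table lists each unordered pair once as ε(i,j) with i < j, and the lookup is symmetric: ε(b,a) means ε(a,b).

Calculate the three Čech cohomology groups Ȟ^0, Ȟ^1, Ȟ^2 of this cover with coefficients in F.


cover nerve:
  U12={g} U13={d} U14={a} U15={b} U23={f} U45={c}
C dims 5,6; δ0: rk 5, SNF 1^4·2
Ȟ^0: (5−5)−0=0 ⇒ 0
Ȟ^1: (6−0)−5=1 plus torsion [2] ⇒ Z ⊕ Z/2
Ȟ^2: (0−0)−0=0 ⇒ 0

Ȟ^0(U;F) ≅ 0; Ȟ^1(U;F) ≅ Z ⊕ Z/2; Ȟ^2(U;F) ≅ 0


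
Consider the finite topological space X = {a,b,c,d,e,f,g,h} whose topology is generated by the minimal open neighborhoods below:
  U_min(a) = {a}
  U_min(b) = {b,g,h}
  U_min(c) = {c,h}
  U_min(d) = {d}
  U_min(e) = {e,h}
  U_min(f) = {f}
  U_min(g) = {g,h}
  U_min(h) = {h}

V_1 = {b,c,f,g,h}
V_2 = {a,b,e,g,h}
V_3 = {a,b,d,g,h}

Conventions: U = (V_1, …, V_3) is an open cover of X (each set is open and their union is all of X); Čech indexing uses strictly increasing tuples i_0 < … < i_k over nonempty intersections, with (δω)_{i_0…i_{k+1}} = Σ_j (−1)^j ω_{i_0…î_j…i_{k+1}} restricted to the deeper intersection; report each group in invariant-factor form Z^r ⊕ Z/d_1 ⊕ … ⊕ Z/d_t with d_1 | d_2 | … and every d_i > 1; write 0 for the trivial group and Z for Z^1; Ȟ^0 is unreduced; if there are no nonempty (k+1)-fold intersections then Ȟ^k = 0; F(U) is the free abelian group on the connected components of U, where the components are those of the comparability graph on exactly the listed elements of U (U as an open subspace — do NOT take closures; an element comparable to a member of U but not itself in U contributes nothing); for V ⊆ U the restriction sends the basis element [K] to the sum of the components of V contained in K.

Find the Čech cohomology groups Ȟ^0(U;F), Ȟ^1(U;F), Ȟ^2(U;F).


Ȟ^0 ≅ Z^4, Ȟ^1 ≅ 0, Ȟ^2 ≅ 0

nonempty intersections:
  V12={b,g,h} V13={b,g,h} V23={a,b,g,h}
  V123={b,g,h}
components per intersection:
  V1: {b,c,g,h} {f}
  V2: {a} {b,e,g,h}
  V3: {a} {b,g,h} {d}
  V12: {b,g,h}
  V13: {b,g,h}
  V23: {a} {b,g,h}
  V123: {b,g,h}
C dims 7,4,1; δ0: rk 3, SNF 1^3; δ1: rk 1, SNF 1^1
Ȟ^0: (7−3)−0=4 ⇒ Z^4
Ȟ^1: (4−1)−3=0 ⇒ 0
Ȟ^2: (1−0)−1=0 ⇒ 0


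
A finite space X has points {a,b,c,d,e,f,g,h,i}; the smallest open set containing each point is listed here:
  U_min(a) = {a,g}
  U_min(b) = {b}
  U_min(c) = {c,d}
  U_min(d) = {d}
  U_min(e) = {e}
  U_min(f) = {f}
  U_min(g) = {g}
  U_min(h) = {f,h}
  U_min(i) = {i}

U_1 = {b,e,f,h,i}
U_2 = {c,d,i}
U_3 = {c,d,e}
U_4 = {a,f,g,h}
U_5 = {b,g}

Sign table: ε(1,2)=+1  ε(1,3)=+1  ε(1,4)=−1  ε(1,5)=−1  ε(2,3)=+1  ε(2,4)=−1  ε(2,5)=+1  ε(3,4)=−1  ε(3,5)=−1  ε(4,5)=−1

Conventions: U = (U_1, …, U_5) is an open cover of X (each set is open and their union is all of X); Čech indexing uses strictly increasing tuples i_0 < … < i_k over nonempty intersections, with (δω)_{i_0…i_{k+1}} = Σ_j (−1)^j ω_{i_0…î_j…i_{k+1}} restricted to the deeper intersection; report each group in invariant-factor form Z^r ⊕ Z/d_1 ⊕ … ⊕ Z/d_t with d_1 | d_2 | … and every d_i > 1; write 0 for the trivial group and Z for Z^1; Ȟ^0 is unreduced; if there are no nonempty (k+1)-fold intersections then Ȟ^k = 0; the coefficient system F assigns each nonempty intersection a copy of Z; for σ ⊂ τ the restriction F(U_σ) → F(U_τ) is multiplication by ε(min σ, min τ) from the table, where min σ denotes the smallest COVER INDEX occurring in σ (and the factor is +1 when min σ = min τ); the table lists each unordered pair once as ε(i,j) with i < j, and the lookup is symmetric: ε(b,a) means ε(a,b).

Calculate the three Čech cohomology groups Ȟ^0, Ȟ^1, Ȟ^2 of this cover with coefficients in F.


nerve of the cover:
  U12={i} U13={e} U14={f,h} U15={b} U23={c,d} U45={g}
C dims 5,6; δ0: rk 5, SNF 1^4·2
Ȟ^0 = (5 − 5) − 0 = 0, so Ȟ^0 ≅ 0
Ȟ^1 = (6 − 0) − 5 = 1 plus torsion [2], so Ȟ^1 ≅ Z ⊕ Z/2
Ȟ^2 = (0 − 0) − 0 = 0, so Ȟ^2 ≅ 0

Ȟ^0 ≅ 0; Ȟ^1 ≅ Z ⊕ Z/2; Ȟ^2 ≅ 0


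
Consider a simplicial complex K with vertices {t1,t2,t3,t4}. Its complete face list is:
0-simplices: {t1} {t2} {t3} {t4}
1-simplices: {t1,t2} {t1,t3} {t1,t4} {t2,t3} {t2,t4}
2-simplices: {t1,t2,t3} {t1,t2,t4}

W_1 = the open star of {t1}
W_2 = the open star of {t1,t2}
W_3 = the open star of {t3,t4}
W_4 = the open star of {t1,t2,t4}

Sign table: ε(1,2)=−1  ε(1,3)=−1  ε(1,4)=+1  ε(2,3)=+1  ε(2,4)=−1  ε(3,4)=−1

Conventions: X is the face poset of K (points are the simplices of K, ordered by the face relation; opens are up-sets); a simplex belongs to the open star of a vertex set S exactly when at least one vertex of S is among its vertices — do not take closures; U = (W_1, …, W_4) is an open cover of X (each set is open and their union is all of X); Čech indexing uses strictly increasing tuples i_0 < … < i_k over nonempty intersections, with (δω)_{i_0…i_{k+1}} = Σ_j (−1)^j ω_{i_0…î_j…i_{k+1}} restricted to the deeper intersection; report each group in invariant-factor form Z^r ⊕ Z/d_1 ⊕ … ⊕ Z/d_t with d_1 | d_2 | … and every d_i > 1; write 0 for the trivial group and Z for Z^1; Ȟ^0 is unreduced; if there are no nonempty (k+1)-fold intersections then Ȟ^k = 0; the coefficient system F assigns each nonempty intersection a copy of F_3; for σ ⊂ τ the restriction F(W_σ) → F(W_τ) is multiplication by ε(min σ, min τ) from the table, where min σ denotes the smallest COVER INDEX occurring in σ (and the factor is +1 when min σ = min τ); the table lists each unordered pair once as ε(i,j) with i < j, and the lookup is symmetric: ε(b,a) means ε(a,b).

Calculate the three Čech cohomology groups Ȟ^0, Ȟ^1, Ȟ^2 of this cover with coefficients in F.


intersection data:
  W1={{t1},{t1,t2},{t1,t3},{t1,t4},{t1,t2,t3},{t1,t2,t4}} W2={{t1},{t2},{t1,t2},{t1,t3},{t1,t4},{t2,t3},{t2,t4},{t1,t2,t3},{t1,t2,t4}} W3={{t3},{t4},{t1,t3},{t1,t4},{t2,t3},{t2,t4},{t1,t2,t3},{t1,t2,t4}} W4={{t1},{t2},{t4},{t1,t2},{t1,t3},{t1,t4},{t2,t3},{t2,t4},{t1,t2,t3},{t1,t2,t4}}
  W12={{t1},{t1,t2},{t1,t3},{t1,t4},{t1,t2,t3},{t1,t2,t4}} W13={{t1,t3},{t1,t4},{t1,t2,t3},{t1,t2,t4}} W14={{t1},{t1,t2},{t1,t3},{t1,t4},{t1,t2,t3},{t1,t2,t4}} W23={{t1,t3},{t1,t4},{t2,t3},{t2,t4},{t1,t2,t3},{t1,t2,t4}} W24={{t1},{t2},{t1,t2},{t1,t3},{t1,t4},{t2,t3},{t2,t4},{t1,t2,t3},{t1,t2,t4}} W34={{t4},{t1,t3},{t1,t4},{t2,t3},{t2,t4},{t1,t2,t3},{t1,t2,t4}}
  W123={{t1,t3},{t1,t4},{t1,t2,t3},{t1,t2,t4}} W124={{t1},{t1,t2},{t1,t3},{t1,t4},{t1,t2,t3},{t1,t2,t4}} W134={{t1,t3},{t1,t4},{t1,t2,t3},{t1,t2,t4}} W234={{t1,t3},{t1,t4},{t2,t3},{t2,t4},{t1,t2,t3},{t1,t2,t4}}
  W1234={{t1,t3},{t1,t4},{t1,t2,t3},{t1,t2,t4}}
C dims 4,6,4,1; δ0: rk_F3 3; δ1: rk_F3 3; δ2: rk_F3 1
Ȟ^0 = (4 − 3) − 0 = 1, so Ȟ^0 ≅ Z/3
Ȟ^1 = (6 − 3) − 3 = 0, so Ȟ^1 ≅ 0
Ȟ^2 = (4 − 1) − 3 = 0, so Ȟ^2 ≅ 0

Ȟ^0 = Z/3, Ȟ^1 = 0, Ȟ^2 = 0
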